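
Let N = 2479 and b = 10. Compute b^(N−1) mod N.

10^1 ≡ 10 (mod 2479)
10^2 ≡ 10^2 = 100 ≡ 100 (mod 2479)
10^4 ≡ 100^2 = 10000 ≡ 84 (mod 2479)
10^8 ≡ 84^2 = 7056 ≡ 2098 (mod 2479)
10^16 ≡ 2098^2 = 4401604 ≡ 1379 (mod 2479)
10^32 ≡ 1379^2 = 1901641 ≡ 248 (mod 2479)
10^64 ≡ 248^2 = 61504 ≡ 2008 (mod 2479)
10^128 ≡ 2008^2 = 4032064 ≡ 1210 (mod 2479)
10^256 ≡ 1210^2 = 1464100 ≡ 1490 (mod 2479)
10^512 ≡ 1490^2 = 2220100 ≡ 1395 (mod 2479)
10^1024 ≡ 1395^2 = 1946025 ≡ 10 (mod 2479)
10^2048 ≡ 10^2 = 100 ≡ 100 (mod 2479)
2478 = 2048 + 256 + 128 + 32 + 8 + 4 + 2 in binary powers of 2.
So 10^2478 ≡ 100 · 1490 · 1210 · 248 · 2098 · 84 · 100 ≡ 1000 (mod 2479).
Since 1000 ≠ 1, base 10 is a Fermat witness: 2479 is composite.

1000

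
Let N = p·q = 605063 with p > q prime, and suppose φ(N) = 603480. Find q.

643

φ(n) = (p−1)(q−1) = n − (p+q) + 1, so p + q = 605063 − 603480 + 1 = 1584.
p and q are the roots of t² − 1584t + 605063 = 0.
Discriminant: 1584² − 4·605063 = 2509056 − 2420252 = 88804; √88804 = 298.
q = (1584 − 298)/2 = 643, p = (1584 + 298)/2 = 941.
Check: 643 · 941 = 605063.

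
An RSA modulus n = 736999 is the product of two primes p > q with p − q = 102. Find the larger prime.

Since p = q + 102, we have 736999 = q(q + 102), so q² + 102q − 736999 = 0.
Discriminant: 102² + 4·736999 = 10404 + 2947996 = 2958400; √2958400 = 1720.
q = (−102 + 1720)/2 = 809, and p = q + 102 = 911.
Check: 809 · 911 = 736999.

911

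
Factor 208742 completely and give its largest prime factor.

208742 = 2 · 104371
104371 = 29 · 3599
3599 = 59 · 61
61 is prime.
So 208742 = 2 · 29 · 59 · 61; the largest prime factor is 61.

61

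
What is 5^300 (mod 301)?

274

5^1 ≡ 5 (mod 301)
5^2 ≡ 5^2 = 25 ≡ 25 (mod 301)
5^4 ≡ 25^2 = 625 ≡ 23 (mod 301)
5^8 ≡ 23^2 = 529 ≡ 228 (mod 301)
5^16 ≡ 228^2 = 51984 ≡ 212 (mod 301)
5^32 ≡ 212^2 = 44944 ≡ 95 (mod 301)
5^64 ≡ 95^2 = 9025 ≡ 296 (mod 301)
5^128 ≡ 296^2 = 87616 ≡ 25 (mod 301)
5^256 ≡ 25^2 = 625 ≡ 23 (mod 301)
300 = 256 + 32 + 8 + 4 in binary powers of 2.
So 5^300 ≡ 23 · 95 · 228 · 23 ≡ 274 (mod 301).
Since 274 ≠ 1, base 5 is a Fermat witness: 301 is composite.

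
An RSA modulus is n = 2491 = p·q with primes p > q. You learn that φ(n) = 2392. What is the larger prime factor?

φ(n) = (p−1)(q−1) = n − (p+q) + 1, so p + q = 2491 − 2392 + 1 = 100.
p and q are the roots of t² − 100t + 2491 = 0.
Discriminant: 100² − 4·2491 = 10000 − 9964 = 36; √36 = 6.
q = (100 − 6)/2 = 47, p = (100 + 6)/2 = 53.
Check: 47 · 53 = 2491.

53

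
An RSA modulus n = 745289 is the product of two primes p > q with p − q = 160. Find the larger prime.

947

Since p = q + 160, we have 745289 = q(q + 160), so q² + 160q − 745289 = 0.
Discriminant: 160² + 4·745289 = 25600 + 2981156 = 3006756; √3006756 = 1734.
q = (−160 + 1734)/2 = 787, and p = q + 160 = 947.
Check: 787 · 947 = 745289.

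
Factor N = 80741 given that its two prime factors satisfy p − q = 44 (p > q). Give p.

Since p = q + 44, we have 80741 = q(q + 44), so q² + 44q − 80741 = 0.
Discriminant: 44² + 4·80741 = 1936 + 322964 = 324900; √324900 = 570.
q = (−44 + 570)/2 = 263, and p = q + 44 = 307.
Check: 263 · 307 = 80741.

307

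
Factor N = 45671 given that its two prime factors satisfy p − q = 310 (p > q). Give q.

109

Since p = q + 310, we have 45671 = q(q + 310), so q² + 310q − 45671 = 0.
Discriminant: 310² + 4·45671 = 96100 + 182684 = 278784; √278784 = 528.
q = (−310 + 528)/2 = 109, and p = q + 310 = 419.
Check: 109 · 419 = 45671.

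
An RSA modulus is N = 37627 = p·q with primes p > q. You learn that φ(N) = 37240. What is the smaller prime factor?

191

φ(n) = (p−1)(q−1) = n − (p+q) + 1, so p + q = 37627 − 37240 + 1 = 388.
p and q are the roots of t² − 388t + 37627 = 0.
Discriminant: 388² − 4·37627 = 150544 − 150508 = 36; √36 = 6.
q = (388 − 6)/2 = 191, p = (388 + 6)/2 = 197.
Check: 191 · 197 = 37627.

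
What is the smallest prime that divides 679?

679 is odd.
Digit sum 22, not divisible by 3.
Ends in 9: not divisible by 5.
7: 679 = 7·97

7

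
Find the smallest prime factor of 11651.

61

11651 is odd.
Digit sum 14, not divisible by 3.
Ends in 1: not divisible by 5.
7: 11651 = 7·1664 + 3
11: 11651 = 11·1059 + 2
13: 11651 = 13·896 + 3
17: 11651 = 17·685 + 6
19: 11651 = 19·613 + 4
23: 11651 = 23·506 + 13
29: 11651 = 29·401 + 22
31: 11651 = 31·375 + 26
37: 11651 = 37·314 + 33
41: 11651 = 41·284 + 7
43: 11651 = 43·270 + 41
47: 11651 = 47·247 + 42
53: 11651 = 53·219 + 44
59: 11651 = 59·197 + 28
61: 11651 = 61·191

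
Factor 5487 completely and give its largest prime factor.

5487 = 3 · 1829
1829 = 31 · 59
59 is prime.
So 5487 = 3 · 31 · 59; the largest prime factor is 59.

59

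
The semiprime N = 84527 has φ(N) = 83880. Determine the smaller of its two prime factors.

181

φ(n) = (p−1)(q−1) = n − (p+q) + 1, so p + q = 84527 − 83880 + 1 = 648.
p and q are the roots of t² − 648t + 84527 = 0.
Discriminant: 648² − 4·84527 = 419904 − 338108 = 81796; √81796 = 286.
q = (648 − 286)/2 = 181, p = (648 + 286)/2 = 467.
Check: 181 · 467 = 84527.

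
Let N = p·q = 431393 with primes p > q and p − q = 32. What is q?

Since p = q + 32, we have 431393 = q(q + 32), so q² + 32q − 431393 = 0.
Discriminant: 32² + 4·431393 = 1024 + 1725572 = 1726596; √1726596 = 1314.
q = (−32 + 1314)/2 = 641, and p = q + 32 = 673.
Check: 641 · 673 = 431393.

641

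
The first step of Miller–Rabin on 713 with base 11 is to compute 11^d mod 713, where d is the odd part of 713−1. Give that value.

713 − 1 = 712 = 2^3 · 89, so d = 89.
11^1 ≡ 11 (mod 713)
11^2 ≡ 11^2 = 121 ≡ 121 (mod 713)
11^4 ≡ 121^2 = 14641 ≡ 381 (mod 713)
11^8 ≡ 381^2 = 145161 ≡ 422 (mod 713)
11^16 ≡ 422^2 = 178084 ≡ 547 (mod 713)
11^32 ≡ 547^2 = 299209 ≡ 462 (mod 713)
11^64 ≡ 462^2 = 213444 ≡ 257 (mod 713)
89 = 64 + 16 + 8 + 1 in binary powers of 2.
So 11^89 ≡ 257 · 547 · 422 · 11 ≡ 172 (mod 713).
Squaring chain: 172 → 351 → 565; never reaches −1, so base 11 is a Miller–Rabin witness that 713 is composite.

172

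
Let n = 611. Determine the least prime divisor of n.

13

611 is odd.
Digit sum 8, not divisible by 3.
Ends in 1: not divisible by 5.
7: 611 = 7·87 + 2
11: 611 = 11·55 + 6
13: 611 = 13·47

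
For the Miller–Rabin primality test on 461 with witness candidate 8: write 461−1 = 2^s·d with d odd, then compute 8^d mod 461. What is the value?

413

461 − 1 = 460 = 2^2 · 115, so d = 115.
8^1 ≡ 8 (mod 461)
8^2 ≡ 8^2 = 64 ≡ 64 (mod 461)
8^4 ≡ 64^2 = 4096 ≡ 408 (mod 461)
8^8 ≡ 408^2 = 166464 ≡ 43 (mod 461)
8^16 ≡ 43^2 = 1849 ≡ 5 (mod 461)
8^32 ≡ 5^2 = 25 ≡ 25 (mod 461)
8^64 ≡ 25^2 = 625 ≡ 164 (mod 461)
115 = 64 + 32 + 16 + 2 + 1 in binary powers of 2.
So 8^115 ≡ 164 · 25 · 5 · 64 · 8 ≡ 413 (mod 461).
Squaring chain: 413 → 460; reaches −1, so base 8 does not prove 461 composite.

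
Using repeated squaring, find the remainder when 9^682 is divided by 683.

9^1 ≡ 9 (mod 683)
9^2 ≡ 9^2 = 81 ≡ 81 (mod 683)
9^4 ≡ 81^2 = 6561 ≡ 414 (mod 683)
9^8 ≡ 414^2 = 171396 ≡ 646 (mod 683)
9^16 ≡ 646^2 = 417316 ≡ 3 (mod 683)
9^32 ≡ 3^2 = 9 ≡ 9 (mod 683)
9^64 ≡ 9^2 = 81 ≡ 81 (mod 683)
9^128 ≡ 81^2 = 6561 ≡ 414 (mod 683)
9^256 ≡ 414^2 = 171396 ≡ 646 (mod 683)
9^512 ≡ 646^2 = 417316 ≡ 3 (mod 683)
682 = 512 + 128 + 32 + 8 + 2 in binary powers of 2.
So 9^682 ≡ 3 · 414 · 9 · 646 · 81 ≡ 1 (mod 683).
Since the result is 1, base 9 gives no evidence that 683 is composite.

1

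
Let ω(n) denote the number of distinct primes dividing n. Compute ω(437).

437 = 19 · 23
437 = 19 · 23, which has 2 distinct prime factors.

2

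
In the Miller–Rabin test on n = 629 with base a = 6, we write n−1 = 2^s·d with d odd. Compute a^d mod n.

265

629 − 1 = 628 = 2^2 · 157, so d = 157.
6^1 ≡ 6 (mod 629)
6^2 ≡ 6^2 = 36 ≡ 36 (mod 629)
6^4 ≡ 36^2 = 1296 ≡ 38 (mod 629)
6^8 ≡ 38^2 = 1444 ≡ 186 (mod 629)
6^16 ≡ 186^2 = 34596 ≡ 1 (mod 629)
6^32 ≡ 1^2 = 1 ≡ 1 (mod 629)
6^64 ≡ 1^2 = 1 ≡ 1 (mod 629)
6^128 ≡ 1^2 = 1 ≡ 1 (mod 629)
157 = 128 + 16 + 8 + 4 + 1 in binary powers of 2.
So 6^157 ≡ 1 · 1 · 186 · 38 · 6 ≡ 265 (mod 629).
Squaring chain: 265 → 406; never reaches −1, so base 6 is a Miller–Rabin witness that 629 is composite.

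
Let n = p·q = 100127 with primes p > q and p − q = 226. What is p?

449

Since p = q + 226, we have 100127 = q(q + 226), so q² + 226q − 100127 = 0.
Discriminant: 226² + 4·100127 = 51076 + 400508 = 451584; √451584 = 672.
q = (−226 + 672)/2 = 223, and p = q + 226 = 449.
Check: 223 · 449 = 100127.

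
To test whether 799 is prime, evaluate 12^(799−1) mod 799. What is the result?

780

12^1 ≡ 12 (mod 799)
12^2 ≡ 12^2 = 144 ≡ 144 (mod 799)
12^4 ≡ 144^2 = 20736 ≡ 761 (mod 799)
12^8 ≡ 761^2 = 579121 ≡ 645 (mod 799)
12^16 ≡ 645^2 = 416025 ≡ 545 (mod 799)
12^32 ≡ 545^2 = 297025 ≡ 596 (mod 799)
12^64 ≡ 596^2 = 355216 ≡ 460 (mod 799)
12^128 ≡ 460^2 = 211600 ≡ 664 (mod 799)
12^256 ≡ 664^2 = 440896 ≡ 647 (mod 799)
12^512 ≡ 647^2 = 418609 ≡ 732 (mod 799)
798 = 512 + 256 + 16 + 8 + 4 + 2 in binary powers of 2.
So 12^798 ≡ 732 · 647 · 545 · 645 · 761 · 144 ≡ 780 (mod 799).
Since 780 ≠ 1, base 12 is a Fermat witness: 799 is composite.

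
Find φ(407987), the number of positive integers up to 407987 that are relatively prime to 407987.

Factor: 407987 = 19 · 109 · 197.
φ(407987) = (19−1) · (109−1) · (197−1) = 18 · 108 · 196 = 381024.

381024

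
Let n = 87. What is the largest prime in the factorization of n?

87 = 3 · 29
29 is prime.
So 87 = 3 · 29; the largest prime factor is 29.

29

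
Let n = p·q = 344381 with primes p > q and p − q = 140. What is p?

Since p = q + 140, we have 344381 = q(q + 140), so q² + 140q − 344381 = 0.
Discriminant: 140² + 4·344381 = 19600 + 1377524 = 1397124; √1397124 = 1182.
q = (−140 + 1182)/2 = 521, and p = q + 140 = 661.
Check: 521 · 661 = 344381.

661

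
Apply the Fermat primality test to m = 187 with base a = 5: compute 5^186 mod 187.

60

5^1 ≡ 5 (mod 187)
5^2 ≡ 5^2 = 25 ≡ 25 (mod 187)
5^4 ≡ 25^2 = 625 ≡ 64 (mod 187)
5^8 ≡ 64^2 = 4096 ≡ 169 (mod 187)
5^16 ≡ 169^2 = 28561 ≡ 137 (mod 187)
5^32 ≡ 137^2 = 18769 ≡ 69 (mod 187)
5^64 ≡ 69^2 = 4761 ≡ 86 (mod 187)
5^128 ≡ 86^2 = 7396 ≡ 103 (mod 187)
186 = 128 + 32 + 16 + 8 + 2 in binary powers of 2.
So 5^186 ≡ 103 · 69 · 137 · 169 · 25 ≡ 60 (mod 187).
Since 60 ≠ 1, base 5 is a Fermat witness: 187 is composite.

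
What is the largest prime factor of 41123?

59

41123 = 17 · 2419
2419 = 41 · 59
59 is prime.
So 41123 = 17 · 41 · 59; the largest prime factor is 59.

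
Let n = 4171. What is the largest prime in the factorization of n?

97

4171 = 43 · 97
97 is prime.
So 4171 = 43 · 97; the largest prime factor is 97.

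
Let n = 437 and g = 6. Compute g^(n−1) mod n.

118

6^1 ≡ 6 (mod 437)
6^2 ≡ 6^2 = 36 ≡ 36 (mod 437)
6^4 ≡ 36^2 = 1296 ≡ 422 (mod 437)
6^8 ≡ 422^2 = 178084 ≡ 225 (mod 437)
6^16 ≡ 225^2 = 50625 ≡ 370 (mod 437)
6^32 ≡ 370^2 = 136900 ≡ 119 (mod 437)
6^64 ≡ 119^2 = 14161 ≡ 177 (mod 437)
6^128 ≡ 177^2 = 31329 ≡ 302 (mod 437)
6^256 ≡ 302^2 = 91204 ≡ 308 (mod 437)
436 = 256 + 128 + 32 + 16 + 4 in binary powers of 2.
So 6^436 ≡ 308 · 302 · 119 · 370 · 422 ≡ 118 (mod 437).
Since 118 ≠ 1, base 6 is a Fermat witness: 437 is composite.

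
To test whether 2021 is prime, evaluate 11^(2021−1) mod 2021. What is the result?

1741

11^1 ≡ 11 (mod 2021)
11^2 ≡ 11^2 = 121 ≡ 121 (mod 2021)
11^4 ≡ 121^2 = 14641 ≡ 494 (mod 2021)
11^8 ≡ 494^2 = 244036 ≡ 1516 (mod 2021)
11^16 ≡ 1516^2 = 2298256 ≡ 379 (mod 2021)
11^32 ≡ 379^2 = 143641 ≡ 150 (mod 2021)
11^64 ≡ 150^2 = 22500 ≡ 269 (mod 2021)
11^128 ≡ 269^2 = 72361 ≡ 1626 (mod 2021)
11^256 ≡ 1626^2 = 2643876 ≡ 408 (mod 2021)
11^512 ≡ 408^2 = 166464 ≡ 742 (mod 2021)
11^1024 ≡ 742^2 = 550564 ≡ 852 (mod 2021)
2020 = 1024 + 512 + 256 + 128 + 64 + 32 + 4 in binary powers of 2.
So 11^2020 ≡ 852 · 742 · 408 · 1626 · 269 · 150 · 494 ≡ 1741 (mod 2021).
Since 1741 ≠ 1, base 11 is a Fermat witness: 2021 is composite.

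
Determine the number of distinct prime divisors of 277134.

277134 = 2 · 138567
138567 = 3 · 46189
46189 = 11 · 4199
4199 = 13 · 323
323 = 17 · 19
277134 = 2 · 3 · 11 · 13 · 17 · 19, which has 6 distinct prime factors.

6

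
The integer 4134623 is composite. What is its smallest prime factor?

79

4134623 is odd.
Digit sum 23, not divisible by 3.
Ends in 3: not divisible by 5.
7: 4134623 = 7·590660 + 3
11: 4134623 = 11·375874 + 9
13: 4134623 = 13·318047 + 12
17: 4134623 = 17·243213 + 2
19: 4134623 = 19·217611 + 14
23: 4134623 = 23·179766 + 5
29: 4134623 = 29·142573 + 6
31: 4134623 = 31·133374 + 29
37: 4134623 = 37·111746 + 21
41: 4134623 = 41·100844 + 19
43: 4134623 = 43·96154 + 1
47: 4134623 = 47·87970 + 33
53: 4134623 = 53·78011 + 40
59: 4134623 = 59·70078 + 21
61: 4134623 = 61·67780 + 43
67: 4134623 = 67·61710 + 53
71: 4134623 = 71·58234 + 9
73: 4134623 = 73·56638 + 49
79: 4134623 = 79·52337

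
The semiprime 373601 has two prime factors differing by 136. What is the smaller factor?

547

Since p = q + 136, we have 373601 = q(q + 136), so q² + 136q − 373601 = 0.
Discriminant: 136² + 4·373601 = 18496 + 1494404 = 1512900; √1512900 = 1230.
q = (−136 + 1230)/2 = 547, and p = q + 136 = 683.
Check: 547 · 683 = 373601.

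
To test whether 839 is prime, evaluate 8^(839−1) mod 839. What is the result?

8^1 ≡ 8 (mod 839)
8^2 ≡ 8^2 = 64 ≡ 64 (mod 839)
8^4 ≡ 64^2 = 4096 ≡ 740 (mod 839)
8^8 ≡ 740^2 = 547600 ≡ 572 (mod 839)
8^16 ≡ 572^2 = 327184 ≡ 813 (mod 839)
8^32 ≡ 813^2 = 660969 ≡ 676 (mod 839)
8^64 ≡ 676^2 = 456976 ≡ 560 (mod 839)
8^128 ≡ 560^2 = 313600 ≡ 653 (mod 839)
8^256 ≡ 653^2 = 426409 ≡ 197 (mod 839)
8^512 ≡ 197^2 = 38809 ≡ 215 (mod 839)
838 = 512 + 256 + 64 + 4 + 2 in binary powers of 2.
So 8^838 ≡ 215 · 197 · 560 · 740 · 64 ≡ 1 (mod 839).
Since the result is 1, base 8 gives no evidence that 839 is composite.

1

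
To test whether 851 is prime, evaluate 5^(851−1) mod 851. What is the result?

818

5^1 ≡ 5 (mod 851)
5^2 ≡ 5^2 = 25 ≡ 25 (mod 851)
5^4 ≡ 25^2 = 625 ≡ 625 (mod 851)
5^8 ≡ 625^2 = 390625 ≡ 16 (mod 851)
5^16 ≡ 16^2 = 256 ≡ 256 (mod 851)
5^32 ≡ 256^2 = 65536 ≡ 9 (mod 851)
5^64 ≡ 9^2 = 81 ≡ 81 (mod 851)
5^128 ≡ 81^2 = 6561 ≡ 604 (mod 851)
5^256 ≡ 604^2 = 364816 ≡ 588 (mod 851)
5^512 ≡ 588^2 = 345744 ≡ 238 (mod 851)
850 = 512 + 256 + 64 + 16 + 2 in binary powers of 2.
So 5^850 ≡ 238 · 588 · 81 · 256 · 25 ≡ 818 (mod 851).
Since 818 ≠ 1, base 5 is a Fermat witness: 851 is composite.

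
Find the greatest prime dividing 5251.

5251 = 59 · 89
89 is prime.
So 5251 = 59 · 89; the largest prime factor is 89.

89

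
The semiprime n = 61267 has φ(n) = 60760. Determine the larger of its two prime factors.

311

φ(n) = (p−1)(q−1) = n − (p+q) + 1, so p + q = 61267 − 60760 + 1 = 508.
p and q are the roots of t² − 508t + 61267 = 0.
Discriminant: 508² − 4·61267 = 258064 − 245068 = 12996; √12996 = 114.
q = (508 − 114)/2 = 197, p = (508 + 114)/2 = 311.
Check: 197 · 311 = 61267.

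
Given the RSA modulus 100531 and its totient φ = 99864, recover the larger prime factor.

φ(n) = (p−1)(q−1) = n − (p+q) + 1, so p + q = 100531 − 99864 + 1 = 668.
p and q are the roots of t² − 668t + 100531 = 0.
Discriminant: 668² − 4·100531 = 446224 − 402124 = 44100; √44100 = 210.
q = (668 − 210)/2 = 229, p = (668 + 210)/2 = 439.
Check: 229 · 439 = 100531.

439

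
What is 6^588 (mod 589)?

311

6^1 ≡ 6 (mod 589)
6^2 ≡ 6^2 = 36 ≡ 36 (mod 589)
6^4 ≡ 36^2 = 1296 ≡ 118 (mod 589)
6^8 ≡ 118^2 = 13924 ≡ 377 (mod 589)
6^16 ≡ 377^2 = 142129 ≡ 180 (mod 589)
6^32 ≡ 180^2 = 32400 ≡ 5 (mod 589)
6^64 ≡ 5^2 = 25 ≡ 25 (mod 589)
6^128 ≡ 25^2 = 625 ≡ 36 (mod 589)
6^256 ≡ 36^2 = 1296 ≡ 118 (mod 589)
6^512 ≡ 118^2 = 13924 ≡ 377 (mod 589)
588 = 512 + 64 + 8 + 4 in binary powers of 2.
So 6^588 ≡ 377 · 25 · 377 · 118 ≡ 311 (mod 589).
Since 311 ≠ 1, base 6 is a Fermat witness: 589 is composite.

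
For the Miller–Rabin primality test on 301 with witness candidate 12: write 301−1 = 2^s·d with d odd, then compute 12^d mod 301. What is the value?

118

301 − 1 = 300 = 2^2 · 75, so d = 75.
12^1 ≡ 12 (mod 301)
12^2 ≡ 12^2 = 144 ≡ 144 (mod 301)
12^4 ≡ 144^2 = 20736 ≡ 268 (mod 301)
12^8 ≡ 268^2 = 71824 ≡ 186 (mod 301)
12^16 ≡ 186^2 = 34596 ≡ 282 (mod 301)
12^32 ≡ 282^2 = 79524 ≡ 60 (mod 301)
12^64 ≡ 60^2 = 3600 ≡ 289 (mod 301)
75 = 64 + 8 + 2 + 1 in binary powers of 2.
So 12^75 ≡ 289 · 186 · 144 · 12 ≡ 118 (mod 301).
Squaring chain: 118 → 78; never reaches −1, so base 12 is a Miller–Rabin witness that 301 is composite.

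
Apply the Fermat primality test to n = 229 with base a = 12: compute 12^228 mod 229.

1

12^1 ≡ 12 (mod 229)
12^2 ≡ 12^2 = 144 ≡ 144 (mod 229)
12^4 ≡ 144^2 = 20736 ≡ 126 (mod 229)
12^8 ≡ 126^2 = 15876 ≡ 75 (mod 229)
12^16 ≡ 75^2 = 5625 ≡ 129 (mod 229)
12^32 ≡ 129^2 = 16641 ≡ 153 (mod 229)
12^64 ≡ 153^2 = 23409 ≡ 51 (mod 229)
12^128 ≡ 51^2 = 2601 ≡ 82 (mod 229)
228 = 128 + 64 + 32 + 4 in binary powers of 2.
So 12^228 ≡ 82 · 51 · 153 · 126 ≡ 1 (mod 229).
Since the result is 1, base 12 gives no evidence that 229 is composite.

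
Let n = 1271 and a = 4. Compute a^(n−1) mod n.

4^1 ≡ 4 (mod 1271)
4^2 ≡ 4^2 = 16 ≡ 16 (mod 1271)
4^4 ≡ 16^2 = 256 ≡ 256 (mod 1271)
4^8 ≡ 256^2 = 65536 ≡ 715 (mod 1271)
4^16 ≡ 715^2 = 511225 ≡ 283 (mod 1271)
4^32 ≡ 283^2 = 80089 ≡ 16 (mod 1271)
4^64 ≡ 16^2 = 256 ≡ 256 (mod 1271)
4^128 ≡ 256^2 = 65536 ≡ 715 (mod 1271)
4^256 ≡ 715^2 = 511225 ≡ 283 (mod 1271)
4^512 ≡ 283^2 = 80089 ≡ 16 (mod 1271)
4^1024 ≡ 16^2 = 256 ≡ 256 (mod 1271)
1270 = 1024 + 128 + 64 + 32 + 16 + 4 + 2 in binary powers of 2.
So 4^1270 ≡ 256 · 715 · 256 · 16 · 283 · 256 · 16 ≡ 1 (mod 1271).
Since the result is 1, base 4 gives no evidence that 1271 is composite.

1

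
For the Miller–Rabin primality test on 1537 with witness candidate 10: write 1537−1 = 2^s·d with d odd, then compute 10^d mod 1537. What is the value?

1537 − 1 = 1536 = 2^9 · 3, so d = 3.
10^1 ≡ 10 (mod 1537)
10^2 ≡ 10^2 = 100 ≡ 100 (mod 1537)
3 = 2 + 1 in binary powers of 2.
So 10^3 ≡ 100 · 10 ≡ 1000 (mod 1537).
Squaring chain: 1000 → 950 → 281 → 574 → 558 → 890 → 545 → 384 → 1441; never reaches −1, so base 10 is a Miller–Rabin witness that 1537 is composite.

1000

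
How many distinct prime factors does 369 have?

369 = 3^2 · 41
369 = 3^2 · 41, which has 2 distinct prime factors.

2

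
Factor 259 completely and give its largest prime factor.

37

259 = 7 · 37
37 is prime.
So 259 = 7 · 37; the largest prime factor is 37.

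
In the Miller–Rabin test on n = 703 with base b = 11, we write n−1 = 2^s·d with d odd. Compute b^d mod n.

628

703 − 1 = 702 = 2^1 · 351, so d = 351.
11^1 ≡ 11 (mod 703)
11^2 ≡ 11^2 = 121 ≡ 121 (mod 703)
11^4 ≡ 121^2 = 14641 ≡ 581 (mod 703)
11^8 ≡ 581^2 = 337561 ≡ 121 (mod 703)
11^16 ≡ 121^2 = 14641 ≡ 581 (mod 703)
11^32 ≡ 581^2 = 337561 ≡ 121 (mod 703)
11^64 ≡ 121^2 = 14641 ≡ 581 (mod 703)
11^128 ≡ 581^2 = 337561 ≡ 121 (mod 703)
11^256 ≡ 121^2 = 14641 ≡ 581 (mod 703)
351 = 256 + 64 + 16 + 8 + 4 + 2 + 1 in binary powers of 2.
So 11^351 ≡ 581 · 581 · 581 · 121 · 581 · 121 · 11 ≡ 628 (mod 703).
Squaring chain: 628; never reaches −1, so base 11 is a Miller–Rabin witness that 703 is composite.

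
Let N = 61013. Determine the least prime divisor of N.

61013 is odd.
Digit sum 11, not divisible by 3.
Ends in 3: not divisible by 5.
7: 61013 = 7·8716 + 1
11: 61013 = 11·5546 + 7
13: 61013 = 13·4693 + 4
17: 61013 = 17·3589

17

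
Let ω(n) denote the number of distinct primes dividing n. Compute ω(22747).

2

22747 = 23^2 · 43
22747 = 23^2 · 43, which has 2 distinct prime factors.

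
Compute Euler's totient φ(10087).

Factor: 10087 = 7 · 11 · 131.
φ(10087) = (7−1) · (11−1) · (131−1) = 6 · 10 · 130 = 7800.

7800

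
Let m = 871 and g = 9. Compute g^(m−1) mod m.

9^1 ≡ 9 (mod 871)
9^2 ≡ 9^2 = 81 ≡ 81 (mod 871)
9^4 ≡ 81^2 = 6561 ≡ 464 (mod 871)
9^8 ≡ 464^2 = 215296 ≡ 159 (mod 871)
9^16 ≡ 159^2 = 25281 ≡ 22 (mod 871)
9^32 ≡ 22^2 = 484 ≡ 484 (mod 871)
9^64 ≡ 484^2 = 234256 ≡ 828 (mod 871)
9^128 ≡ 828^2 = 685584 ≡ 107 (mod 871)
9^256 ≡ 107^2 = 11449 ≡ 126 (mod 871)
9^512 ≡ 126^2 = 15876 ≡ 198 (mod 871)
870 = 512 + 256 + 64 + 32 + 4 + 2 in binary powers of 2.
So 9^870 ≡ 198 · 126 · 828 · 484 · 464 · 81 ≡ 612 (mod 871).
Since 612 ≠ 1, base 9 is a Fermat witness: 871 is composite.

612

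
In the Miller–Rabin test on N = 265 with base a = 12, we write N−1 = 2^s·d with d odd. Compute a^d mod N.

167

265 − 1 = 264 = 2^3 · 33, so d = 33.
12^1 ≡ 12 (mod 265)
12^2 ≡ 12^2 = 144 ≡ 144 (mod 265)
12^4 ≡ 144^2 = 20736 ≡ 66 (mod 265)
12^8 ≡ 66^2 = 4356 ≡ 116 (mod 265)
12^16 ≡ 116^2 = 13456 ≡ 206 (mod 265)
12^32 ≡ 206^2 = 42436 ≡ 36 (mod 265)
33 = 32 + 1 in binary powers of 2.
So 12^33 ≡ 36 · 12 ≡ 167 (mod 265).
Squaring chain: 167 → 64 → 121; never reaches −1, so base 12 is a Miller–Rabin witness that 265 is composite.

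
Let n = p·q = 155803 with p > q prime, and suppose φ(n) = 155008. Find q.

φ(n) = (p−1)(q−1) = n − (p+q) + 1, so p + q = 155803 − 155008 + 1 = 796.
p and q are the roots of t² − 796t + 155803 = 0.
Discriminant: 796² − 4·155803 = 633616 − 623212 = 10404; √10404 = 102.
q = (796 − 102)/2 = 347, p = (796 + 102)/2 = 449.
Check: 347 · 449 = 155803.

347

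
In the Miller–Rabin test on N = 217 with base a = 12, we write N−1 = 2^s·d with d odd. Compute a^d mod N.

27

217 − 1 = 216 = 2^3 · 27, so d = 27.
12^1 ≡ 12 (mod 217)
12^2 ≡ 12^2 = 144 ≡ 144 (mod 217)
12^4 ≡ 144^2 = 20736 ≡ 121 (mod 217)
12^8 ≡ 121^2 = 14641 ≡ 102 (mod 217)
12^16 ≡ 102^2 = 10404 ≡ 205 (mod 217)
27 = 16 + 8 + 2 + 1 in binary powers of 2.
So 12^27 ≡ 205 · 102 · 144 · 12 ≡ 27 (mod 217).
Squaring chain: 27 → 78 → 8; never reaches −1, so base 12 is a Miller–Rabin witness that 217 is composite.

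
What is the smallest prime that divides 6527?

6527 is odd.
Digit sum 20, not divisible by 3.
Ends in 7: not divisible by 5.
7: 6527 = 7·932 + 3
11: 6527 = 11·593 + 4
13: 6527 = 13·502 + 1
17: 6527 = 17·383 + 16
19: 6527 = 19·343 + 10
23: 6527 = 23·283 + 18
29: 6527 = 29·225 + 2
31: 6527 = 31·210 + 17
37: 6527 = 37·176 + 15
41: 6527 = 41·159 + 8
43: 6527 = 43·151 + 34
47: 6527 = 47·138 + 41
53: 6527 = 53·123 + 8
59: 6527 = 59·110 + 37
61: 6527 = 61·107

61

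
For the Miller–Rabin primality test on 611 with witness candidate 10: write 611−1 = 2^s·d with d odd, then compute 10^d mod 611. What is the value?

160

611 − 1 = 610 = 2^1 · 305, so d = 305.
10^1 ≡ 10 (mod 611)
10^2 ≡ 10^2 = 100 ≡ 100 (mod 611)
10^4 ≡ 100^2 = 10000 ≡ 224 (mod 611)
10^8 ≡ 224^2 = 50176 ≡ 74 (mod 611)
10^16 ≡ 74^2 = 5476 ≡ 588 (mod 611)
10^32 ≡ 588^2 = 345744 ≡ 529 (mod 611)
10^64 ≡ 529^2 = 279841 ≡ 3 (mod 611)
10^128 ≡ 3^2 = 9 ≡ 9 (mod 611)
10^256 ≡ 9^2 = 81 ≡ 81 (mod 611)
305 = 256 + 32 + 16 + 1 in binary powers of 2.
So 10^305 ≡ 81 · 529 · 588 · 10 ≡ 160 (mod 611).
Squaring chain: 160; never reaches −1, so base 10 is a Miller–Rabin witness that 611 is composite.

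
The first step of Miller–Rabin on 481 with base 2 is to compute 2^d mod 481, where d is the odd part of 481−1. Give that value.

60

481 − 1 = 480 = 2^5 · 15, so d = 15.
2^1 ≡ 2 (mod 481)
2^2 ≡ 2^2 = 4 ≡ 4 (mod 481)
2^4 ≡ 4^2 = 16 ≡ 16 (mod 481)
2^8 ≡ 16^2 = 256 ≡ 256 (mod 481)
15 = 8 + 4 + 2 + 1 in binary powers of 2.
So 2^15 ≡ 256 · 16 · 4 · 2 ≡ 60 (mod 481).
Squaring chain: 60 → 233 → 417 → 248 → 417; never reaches −1, so base 2 is a Miller–Rabin witness that 481 is composite.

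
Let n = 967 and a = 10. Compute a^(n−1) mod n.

1

10^1 ≡ 10 (mod 967)
10^2 ≡ 10^2 = 100 ≡ 100 (mod 967)
10^4 ≡ 100^2 = 10000 ≡ 330 (mod 967)
10^8 ≡ 330^2 = 108900 ≡ 596 (mod 967)
10^16 ≡ 596^2 = 355216 ≡ 327 (mod 967)
10^32 ≡ 327^2 = 106929 ≡ 559 (mod 967)
10^64 ≡ 559^2 = 312481 ≡ 140 (mod 967)
10^128 ≡ 140^2 = 19600 ≡ 260 (mod 967)
10^256 ≡ 260^2 = 67600 ≡ 877 (mod 967)
10^512 ≡ 877^2 = 769129 ≡ 364 (mod 967)
966 = 512 + 256 + 128 + 64 + 4 + 2 in binary powers of 2.
So 10^966 ≡ 364 · 877 · 260 · 140 · 330 · 100 ≡ 1 (mod 967).
Since the result is 1, base 10 gives no evidence that 967 is composite.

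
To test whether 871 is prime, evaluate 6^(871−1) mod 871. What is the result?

6^1 ≡ 6 (mod 871)
6^2 ≡ 6^2 = 36 ≡ 36 (mod 871)
6^4 ≡ 36^2 = 1296 ≡ 425 (mod 871)
6^8 ≡ 425^2 = 180625 ≡ 328 (mod 871)
6^16 ≡ 328^2 = 107584 ≡ 451 (mod 871)
6^32 ≡ 451^2 = 203401 ≡ 458 (mod 871)
6^64 ≡ 458^2 = 209764 ≡ 724 (mod 871)
6^128 ≡ 724^2 = 524176 ≡ 705 (mod 871)
6^256 ≡ 705^2 = 497025 ≡ 555 (mod 871)
6^512 ≡ 555^2 = 308025 ≡ 562 (mod 871)
870 = 512 + 256 + 64 + 32 + 4 + 2 in binary powers of 2.
So 6^870 ≡ 562 · 555 · 724 · 458 · 425 · 36 ≡ 844 (mod 871).
Since 844 ≠ 1, base 6 is a Fermat witness: 871 is composite.

844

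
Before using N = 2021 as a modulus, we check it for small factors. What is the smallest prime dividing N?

43

2021 is odd.
Digit sum 5, not divisible by 3.
Ends in 1: not divisible by 5.
7: 2021 = 7·288 + 5
11: 2021 = 11·183 + 8
13: 2021 = 13·155 + 6
17: 2021 = 17·118 + 15
19: 2021 = 19·106 + 7
23: 2021 = 23·87 + 20
29: 2021 = 29·69 + 20
31: 2021 = 31·65 + 6
37: 2021 = 37·54 + 23
41: 2021 = 41·49 + 12
43: 2021 = 43·47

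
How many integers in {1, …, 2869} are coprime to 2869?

2700

Factor: 2869 = 19 · 151.
φ(2869) = (19−1) · (151−1) = 18 · 150 = 2700.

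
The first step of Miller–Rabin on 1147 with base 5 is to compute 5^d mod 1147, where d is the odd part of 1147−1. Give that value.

156

1147 − 1 = 1146 = 2^1 · 573, so d = 573.
5^1 ≡ 5 (mod 1147)
5^2 ≡ 5^2 = 25 ≡ 25 (mod 1147)
5^4 ≡ 25^2 = 625 ≡ 625 (mod 1147)
5^8 ≡ 625^2 = 390625 ≡ 645 (mod 1147)
5^16 ≡ 645^2 = 416025 ≡ 811 (mod 1147)
5^32 ≡ 811^2 = 657721 ≡ 490 (mod 1147)
5^64 ≡ 490^2 = 240100 ≡ 377 (mod 1147)
5^128 ≡ 377^2 = 142129 ≡ 1048 (mod 1147)
5^256 ≡ 1048^2 = 1098304 ≡ 625 (mod 1147)
5^512 ≡ 625^2 = 390625 ≡ 645 (mod 1147)
573 = 512 + 32 + 16 + 8 + 4 + 1 in binary powers of 2.
So 5^573 ≡ 645 · 490 · 811 · 645 · 625 · 5 ≡ 156 (mod 1147).
Squaring chain: 156; never reaches −1, so base 5 is a Miller–Rabin witness that 1147 is composite.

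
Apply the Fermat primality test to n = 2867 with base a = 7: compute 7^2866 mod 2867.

7^1 ≡ 7 (mod 2867)
7^2 ≡ 7^2 = 49 ≡ 49 (mod 2867)
7^4 ≡ 49^2 = 2401 ≡ 2401 (mod 2867)
7^8 ≡ 2401^2 = 5764801 ≡ 2131 (mod 2867)
7^16 ≡ 2131^2 = 4541161 ≡ 2700 (mod 2867)
7^32 ≡ 2700^2 = 7290000 ≡ 2086 (mod 2867)
7^64 ≡ 2086^2 = 4351396 ≡ 2157 (mod 2867)
7^128 ≡ 2157^2 = 4652649 ≡ 2375 (mod 2867)
7^256 ≡ 2375^2 = 5640625 ≡ 1236 (mod 2867)
7^512 ≡ 1236^2 = 1527696 ≡ 2452 (mod 2867)
7^1024 ≡ 2452^2 = 6012304 ≡ 205 (mod 2867)
7^2048 ≡ 205^2 = 42025 ≡ 1887 (mod 2867)
2866 = 2048 + 512 + 256 + 32 + 16 + 2 in binary powers of 2.
So 7^2866 ≡ 1887 · 2452 · 1236 · 2086 · 2700 · 49 ≡ 1021 (mod 2867).
Since 1021 ≠ 1, base 7 is a Fermat witness: 2867 is composite.

1021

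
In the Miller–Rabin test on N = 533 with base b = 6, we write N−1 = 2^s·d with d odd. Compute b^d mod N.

533 − 1 = 532 = 2^2 · 133, so d = 133.
6^1 ≡ 6 (mod 533)
6^2 ≡ 6^2 = 36 ≡ 36 (mod 533)
6^4 ≡ 36^2 = 1296 ≡ 230 (mod 533)
6^8 ≡ 230^2 = 52900 ≡ 133 (mod 533)
6^16 ≡ 133^2 = 17689 ≡ 100 (mod 533)
6^32 ≡ 100^2 = 10000 ≡ 406 (mod 533)
6^64 ≡ 406^2 = 164836 ≡ 139 (mod 533)
6^128 ≡ 139^2 = 19321 ≡ 133 (mod 533)
133 = 128 + 4 + 1 in binary powers of 2.
So 6^133 ≡ 133 · 230 · 6 ≡ 188 (mod 533).
Squaring chain: 188 → 166; never reaches −1, so base 6 is a Miller–Rabin witness that 533 is composite.

188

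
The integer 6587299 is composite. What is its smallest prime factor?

43

6587299 is odd.
Digit sum 46, not divisible by 3.
Ends in 9: not divisible by 5.
7: 6587299 = 7·941042 + 5
11: 6587299 = 11·598845 + 4
13: 6587299 = 13·506715 + 4
17: 6587299 = 17·387488 + 3
19: 6587299 = 19·346699 + 18
23: 6587299 = 23·286404 + 7
29: 6587299 = 29·227148 + 7
31: 6587299 = 31·212493 + 16
37: 6587299 = 37·178035 + 4
41: 6587299 = 41·160665 + 34
43: 6587299 = 43·153193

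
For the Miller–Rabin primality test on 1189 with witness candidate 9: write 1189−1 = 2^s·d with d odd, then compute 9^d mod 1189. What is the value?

1189 − 1 = 1188 = 2^2 · 297, so d = 297.
9^1 ≡ 9 (mod 1189)
9^2 ≡ 9^2 = 81 ≡ 81 (mod 1189)
9^4 ≡ 81^2 = 6561 ≡ 616 (mod 1189)
9^8 ≡ 616^2 = 379456 ≡ 165 (mod 1189)
9^16 ≡ 165^2 = 27225 ≡ 1067 (mod 1189)
9^32 ≡ 1067^2 = 1138489 ≡ 616 (mod 1189)
9^64 ≡ 616^2 = 379456 ≡ 165 (mod 1189)
9^128 ≡ 165^2 = 27225 ≡ 1067 (mod 1189)
9^256 ≡ 1067^2 = 1138489 ≡ 616 (mod 1189)
297 = 256 + 32 + 8 + 1 in binary powers of 2.
So 9^297 ≡ 616 · 616 · 165 · 9 ≡ 91 (mod 1189).
Squaring chain: 91 → 1147; never reaches −1, so base 9 is a Miller–Rabin witness that 1189 is composite.

91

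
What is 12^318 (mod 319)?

144

12^1 ≡ 12 (mod 319)
12^2 ≡ 12^2 = 144 ≡ 144 (mod 319)
12^4 ≡ 144^2 = 20736 ≡ 1 (mod 319)
12^8 ≡ 1^2 = 1 ≡ 1 (mod 319)
12^16 ≡ 1^2 = 1 ≡ 1 (mod 319)
12^32 ≡ 1^2 = 1 ≡ 1 (mod 319)
12^64 ≡ 1^2 = 1 ≡ 1 (mod 319)
12^128 ≡ 1^2 = 1 ≡ 1 (mod 319)
12^256 ≡ 1^2 = 1 ≡ 1 (mod 319)
318 = 256 + 32 + 16 + 8 + 4 + 2 in binary powers of 2.
So 12^318 ≡ 1 · 1 · 1 · 1 · 1 · 144 ≡ 144 (mod 319).
Since 144 ≠ 1, base 12 is a Fermat witness: 319 is composite.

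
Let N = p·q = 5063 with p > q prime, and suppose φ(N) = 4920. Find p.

83

φ(n) = (p−1)(q−1) = n − (p+q) + 1, so p + q = 5063 − 4920 + 1 = 144.
p and q are the roots of t² − 144t + 5063 = 0.
Discriminant: 144² − 4·5063 = 20736 − 20252 = 484; √484 = 22.
q = (144 − 22)/2 = 61, p = (144 + 22)/2 = 83.
Check: 61 · 83 = 5063.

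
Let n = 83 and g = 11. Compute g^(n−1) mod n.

11^1 ≡ 11 (mod 83)
11^2 ≡ 11^2 = 121 ≡ 38 (mod 83)
11^4 ≡ 38^2 = 1444 ≡ 33 (mod 83)
11^8 ≡ 33^2 = 1089 ≡ 10 (mod 83)
11^16 ≡ 10^2 = 100 ≡ 17 (mod 83)
11^32 ≡ 17^2 = 289 ≡ 40 (mod 83)
11^64 ≡ 40^2 = 1600 ≡ 23 (mod 83)
82 = 64 + 16 + 2 in binary powers of 2.
So 11^82 ≡ 23 · 17 · 38 ≡ 1 (mod 83).
Since the result is 1, base 11 gives no evidence that 83 is composite.

1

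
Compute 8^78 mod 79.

1

8^1 ≡ 8 (mod 79)
8^2 ≡ 8^2 = 64 ≡ 64 (mod 79)
8^4 ≡ 64^2 = 4096 ≡ 67 (mod 79)
8^8 ≡ 67^2 = 4489 ≡ 65 (mod 79)
8^16 ≡ 65^2 = 4225 ≡ 38 (mod 79)
8^32 ≡ 38^2 = 1444 ≡ 22 (mod 79)
8^64 ≡ 22^2 = 484 ≡ 10 (mod 79)
78 = 64 + 8 + 4 + 2 in binary powers of 2.
So 8^78 ≡ 10 · 65 · 67 · 64 ≡ 1 (mod 79).
Since the result is 1, base 8 gives no evidence that 79 is composite.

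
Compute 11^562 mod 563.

11^1 ≡ 11 (mod 563)
11^2 ≡ 11^2 = 121 ≡ 121 (mod 563)
11^4 ≡ 121^2 = 14641 ≡ 3 (mod 563)
11^8 ≡ 3^2 = 9 ≡ 9 (mod 563)
11^16 ≡ 9^2 = 81 ≡ 81 (mod 563)
11^32 ≡ 81^2 = 6561 ≡ 368 (mod 563)
11^64 ≡ 368^2 = 135424 ≡ 304 (mod 563)
11^128 ≡ 304^2 = 92416 ≡ 84 (mod 563)
11^256 ≡ 84^2 = 7056 ≡ 300 (mod 563)
11^512 ≡ 300^2 = 90000 ≡ 483 (mod 563)
562 = 512 + 32 + 16 + 2 in binary powers of 2.
So 11^562 ≡ 483 · 368 · 81 · 121 ≡ 1 (mod 563).
Since the result is 1, base 11 gives no evidence that 563 is composite.

1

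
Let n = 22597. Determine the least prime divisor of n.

22597 is odd.
Digit sum 25, not divisible by 3.
Ends in 7: not divisible by 5.
7: 22597 = 7·3228 + 1
11: 22597 = 11·2054 + 3
13: 22597 = 13·1738 + 3
17: 22597 = 17·1329 + 4
19: 22597 = 19·1189 + 6
23: 22597 = 23·982 + 11
29: 22597 = 29·779 + 6
31: 22597 = 31·728 + 29
37: 22597 = 37·610 + 27
41: 22597 = 41·551 + 6
43: 22597 = 43·525 + 22
47: 22597 = 47·480 + 37
53: 22597 = 53·426 + 19
59: 22597 = 59·383

59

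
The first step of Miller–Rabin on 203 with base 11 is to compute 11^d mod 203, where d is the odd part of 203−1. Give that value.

203 − 1 = 202 = 2^1 · 101, so d = 101.
11^1 ≡ 11 (mod 203)
11^2 ≡ 11^2 = 121 ≡ 121 (mod 203)
11^4 ≡ 121^2 = 14641 ≡ 25 (mod 203)
11^8 ≡ 25^2 = 625 ≡ 16 (mod 203)
11^16 ≡ 16^2 = 256 ≡ 53 (mod 203)
11^32 ≡ 53^2 = 2809 ≡ 170 (mod 203)
11^64 ≡ 170^2 = 28900 ≡ 74 (mod 203)
101 = 64 + 32 + 4 + 1 in binary powers of 2.
So 11^101 ≡ 74 · 170 · 25 · 11 ≡ 177 (mod 203).
Squaring chain: 177; never reaches −1, so base 11 is a Miller–Rabin witness that 203 is composite.

177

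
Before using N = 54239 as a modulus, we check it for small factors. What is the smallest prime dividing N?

54239 is odd.
Digit sum 23, not divisible by 3.
Ends in 9: not divisible by 5.
7: 54239 = 7·7748 + 3
11: 54239 = 11·4930 + 9
13: 54239 = 13·4172 + 3
17: 54239 = 17·3190 + 9
19: 54239 = 19·2854 + 13
23: 54239 = 23·2358 + 5
29: 54239 = 29·1870 + 9
31: 54239 = 31·1749 + 20
37: 54239 = 37·1465 + 34
41: 54239 = 41·1322 + 37
43: 54239 = 43·1261 + 16
47: 54239 = 47·1154 + 1
53: 54239 = 53·1023 + 20
59: 54239 = 59·919 + 18
61: 54239 = 61·889 + 10
67: 54239 = 67·809 + 36
71: 54239 = 71·763 + 66
73: 54239 = 73·743

73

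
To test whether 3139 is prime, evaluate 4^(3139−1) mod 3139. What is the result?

446

4^1 ≡ 4 (mod 3139)
4^2 ≡ 4^2 = 16 ≡ 16 (mod 3139)
4^4 ≡ 16^2 = 256 ≡ 256 (mod 3139)
4^8 ≡ 256^2 = 65536 ≡ 2756 (mod 3139)
4^16 ≡ 2756^2 = 7595536 ≡ 2295 (mod 3139)
4^32 ≡ 2295^2 = 5267025 ≡ 2922 (mod 3139)
4^64 ≡ 2922^2 = 8538084 ≡ 4 (mod 3139)
4^128 ≡ 4^2 = 16 ≡ 16 (mod 3139)
4^256 ≡ 16^2 = 256 ≡ 256 (mod 3139)
4^512 ≡ 256^2 = 65536 ≡ 2756 (mod 3139)
4^1024 ≡ 2756^2 = 7595536 ≡ 2295 (mod 3139)
4^2048 ≡ 2295^2 = 5267025 ≡ 2922 (mod 3139)
3138 = 2048 + 1024 + 64 + 2 in binary powers of 2.
So 4^3138 ≡ 2922 · 2295 · 4 · 16 ≡ 446 (mod 3139).
Since 446 ≠ 1, base 4 is a Fermat witness: 3139 is composite.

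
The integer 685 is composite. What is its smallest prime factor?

5

685 is odd.
Digit sum 19, not divisible by 3.
Ends in 5: divisible by 5.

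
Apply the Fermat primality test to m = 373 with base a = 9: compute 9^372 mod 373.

1

9^1 ≡ 9 (mod 373)
9^2 ≡ 9^2 = 81 ≡ 81 (mod 373)
9^4 ≡ 81^2 = 6561 ≡ 220 (mod 373)
9^8 ≡ 220^2 = 48400 ≡ 283 (mod 373)
9^16 ≡ 283^2 = 80089 ≡ 267 (mod 373)
9^32 ≡ 267^2 = 71289 ≡ 46 (mod 373)
9^64 ≡ 46^2 = 2116 ≡ 251 (mod 373)
9^128 ≡ 251^2 = 63001 ≡ 337 (mod 373)
9^256 ≡ 337^2 = 113569 ≡ 177 (mod 373)
372 = 256 + 64 + 32 + 16 + 4 in binary powers of 2.
So 9^372 ≡ 177 · 251 · 46 · 267 · 220 ≡ 1 (mod 373).
Since the result is 1, base 9 gives no evidence that 373 is composite.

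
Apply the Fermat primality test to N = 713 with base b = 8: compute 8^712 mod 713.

188

8^1 ≡ 8 (mod 713)
8^2 ≡ 8^2 = 64 ≡ 64 (mod 713)
8^4 ≡ 64^2 = 4096 ≡ 531 (mod 713)
8^8 ≡ 531^2 = 281961 ≡ 326 (mod 713)
8^16 ≡ 326^2 = 106276 ≡ 39 (mod 713)
8^32 ≡ 39^2 = 1521 ≡ 95 (mod 713)
8^64 ≡ 95^2 = 9025 ≡ 469 (mod 713)
8^128 ≡ 469^2 = 219961 ≡ 357 (mod 713)
8^256 ≡ 357^2 = 127449 ≡ 535 (mod 713)
8^512 ≡ 535^2 = 286225 ≡ 312 (mod 713)
712 = 512 + 128 + 64 + 8 in binary powers of 2.
So 8^712 ≡ 312 · 357 · 469 · 326 ≡ 188 (mod 713).
Since 188 ≠ 1, base 8 is a Fermat witness: 713 is composite.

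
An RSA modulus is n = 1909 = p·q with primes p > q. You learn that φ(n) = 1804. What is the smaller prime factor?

23

φ(n) = (p−1)(q−1) = n − (p+q) + 1, so p + q = 1909 − 1804 + 1 = 106.
p and q are the roots of t² − 106t + 1909 = 0.
Discriminant: 106² − 4·1909 = 11236 − 7636 = 3600; √3600 = 60.
q = (106 − 60)/2 = 23, p = (106 + 60)/2 = 83.
Check: 23 · 83 = 1909.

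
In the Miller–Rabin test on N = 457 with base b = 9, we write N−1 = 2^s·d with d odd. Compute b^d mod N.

456

457 − 1 = 456 = 2^3 · 57, so d = 57.
9^1 ≡ 9 (mod 457)
9^2 ≡ 9^2 = 81 ≡ 81 (mod 457)
9^4 ≡ 81^2 = 6561 ≡ 163 (mod 457)
9^8 ≡ 163^2 = 26569 ≡ 63 (mod 457)
9^16 ≡ 63^2 = 3969 ≡ 313 (mod 457)
9^32 ≡ 313^2 = 97969 ≡ 171 (mod 457)
57 = 32 + 16 + 8 + 1 in binary powers of 2.
So 9^57 ≡ 171 · 313 · 63 · 9 ≡ 456 (mod 457).
Since 9^d ≡ 456 (mod 457), base 9 does not prove 457 composite.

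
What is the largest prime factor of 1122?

1122 = 2 · 561
561 = 3 · 187
187 = 11 · 17
17 is prime.
So 1122 = 2 · 3 · 11 · 17; the largest prime factor is 17.

17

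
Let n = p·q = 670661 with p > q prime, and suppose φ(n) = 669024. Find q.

809

φ(n) = (p−1)(q−1) = n − (p+q) + 1, so p + q = 670661 − 669024 + 1 = 1638.
p and q are the roots of t² − 1638t + 670661 = 0.
Discriminant: 1638² − 4·670661 = 2683044 − 2682644 = 400; √400 = 20.
q = (1638 − 20)/2 = 809, p = (1638 + 20)/2 = 829.
Check: 809 · 829 = 670661.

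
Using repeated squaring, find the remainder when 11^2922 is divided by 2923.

2258

11^1 ≡ 11 (mod 2923)
11^2 ≡ 11^2 = 121 ≡ 121 (mod 2923)
11^4 ≡ 121^2 = 14641 ≡ 26 (mod 2923)
11^8 ≡ 26^2 = 676 ≡ 676 (mod 2923)
11^16 ≡ 676^2 = 456976 ≡ 988 (mod 2923)
11^32 ≡ 988^2 = 976144 ≡ 2785 (mod 2923)
11^64 ≡ 2785^2 = 7756225 ≡ 1506 (mod 2923)
11^128 ≡ 1506^2 = 2268036 ≡ 2711 (mod 2923)
11^256 ≡ 2711^2 = 7349521 ≡ 1099 (mod 2923)
11^512 ≡ 1099^2 = 1207801 ≡ 602 (mod 2923)
11^1024 ≡ 602^2 = 362404 ≡ 2875 (mod 2923)
11^2048 ≡ 2875^2 = 8265625 ≡ 2304 (mod 2923)
2922 = 2048 + 512 + 256 + 64 + 32 + 8 + 2 in binary powers of 2.
So 11^2922 ≡ 2304 · 602 · 1099 · 1506 · 2785 · 676 · 121 ≡ 2258 (mod 2923).
Since 2258 ≠ 1, base 11 is a Fermat witness: 2923 is composite.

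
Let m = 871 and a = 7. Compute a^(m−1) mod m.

7^1 ≡ 7 (mod 871)
7^2 ≡ 7^2 = 49 ≡ 49 (mod 871)
7^4 ≡ 49^2 = 2401 ≡ 659 (mod 871)
7^8 ≡ 659^2 = 434281 ≡ 523 (mod 871)
7^16 ≡ 523^2 = 273529 ≡ 35 (mod 871)
7^32 ≡ 35^2 = 1225 ≡ 354 (mod 871)
7^64 ≡ 354^2 = 125316 ≡ 763 (mod 871)
7^128 ≡ 763^2 = 582169 ≡ 341 (mod 871)
7^256 ≡ 341^2 = 116281 ≡ 438 (mod 871)
7^512 ≡ 438^2 = 191844 ≡ 224 (mod 871)
870 = 512 + 256 + 64 + 32 + 4 + 2 in binary powers of 2.
So 7^870 ≡ 224 · 438 · 763 · 354 · 659 · 49 ≡ 545 (mod 871).
Since 545 ≠ 1, base 7 is a Fermat witness: 871 is composite.

545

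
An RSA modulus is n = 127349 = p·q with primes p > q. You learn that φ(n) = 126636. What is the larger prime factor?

φ(n) = (p−1)(q−1) = n − (p+q) + 1, so p + q = 127349 − 126636 + 1 = 714.
p and q are the roots of t² − 714t + 127349 = 0.
Discriminant: 714² − 4·127349 = 509796 − 509396 = 400; √400 = 20.
q = (714 − 20)/2 = 347, p = (714 + 20)/2 = 367.
Check: 347 · 367 = 127349.

367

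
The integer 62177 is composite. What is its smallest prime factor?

62177 is odd.
Digit sum 23, not divisible by 3.
Ends in 7: not divisible by 5.
7: 62177 = 7·8882 + 3
11: 62177 = 11·5652 + 5
13: 62177 = 13·4782 + 11
17: 62177 = 17·3657 + 8
19: 62177 = 19·3272 + 9
23: 62177 = 23·2703 + 8
29: 62177 = 29·2144 + 1
31: 62177 = 31·2005 + 22
37: 62177 = 37·1680 + 17
41: 62177 = 41·1516 + 21
43: 62177 = 43·1445 + 42
47: 62177 = 47·1322 + 43
53: 62177 = 53·1173 + 8
59: 62177 = 59·1053 + 50
61: 62177 = 61·1019 + 18
67: 62177 = 67·928 + 1
71: 62177 = 71·875 + 52
73: 62177 = 73·851 + 54
79: 62177 = 79·787 + 4
83: 62177 = 83·749 + 10
89: 62177 = 89·698 + 55
97: 62177 = 97·641

97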